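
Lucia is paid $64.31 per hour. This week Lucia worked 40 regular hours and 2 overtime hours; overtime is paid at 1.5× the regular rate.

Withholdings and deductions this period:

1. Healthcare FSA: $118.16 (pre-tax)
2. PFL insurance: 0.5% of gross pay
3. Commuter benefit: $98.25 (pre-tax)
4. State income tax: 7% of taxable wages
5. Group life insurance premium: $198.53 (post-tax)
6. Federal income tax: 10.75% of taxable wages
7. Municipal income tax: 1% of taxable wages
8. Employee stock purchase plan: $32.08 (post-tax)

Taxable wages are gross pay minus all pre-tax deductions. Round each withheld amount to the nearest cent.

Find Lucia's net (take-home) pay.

$1826.56

Regular pay: 40 × $64.31 = $2572.40
Overtime pay: 2 × $64.31 × 1.5 = $192.93
Gross pay = $2572.40 + $192.93 = $2765.33
Healthcare FSA: $118.16
Commuter benefit: $98.25
Pre-tax total = $118.16 + $98.25 = $216.41
Taxable wages = $2765.33 − $216.41 = $2548.92
State income tax: $2548.92 × 0.07 = $178.42
Municipal income tax: $2548.92 × 0.01 = $25.49
Federal income tax: $2548.92 × 0.1075 = $274.01
PFL insurance: $2765.33 × 0.005 = $13.83
Group life insurance premium: $198.53
Employee stock purchase plan: $32.08
Total deductions = $118.16 + $98.25 + $178.42 + $25.49 + $274.01 + $13.83 + $198.53 + $32.08 = $938.77
Net pay = $2765.33 − $938.77 = $1826.56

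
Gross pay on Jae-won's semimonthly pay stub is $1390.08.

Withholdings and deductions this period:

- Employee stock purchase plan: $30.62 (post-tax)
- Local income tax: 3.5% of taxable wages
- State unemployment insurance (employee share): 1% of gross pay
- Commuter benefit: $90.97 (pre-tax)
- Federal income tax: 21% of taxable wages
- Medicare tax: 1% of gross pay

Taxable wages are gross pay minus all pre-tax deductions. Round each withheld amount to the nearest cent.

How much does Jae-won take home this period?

$922.41

Commuter benefit: $90.97
Taxable wages = $1390.08 − $90.97 = $1299.11
Federal income tax: $1299.11 × 0.21 = $272.81
Local income tax: $1299.11 × 0.035 = $45.47
Medicare tax: $1390.08 × 0.01 = $13.90
State unemployment insurance (employee share): $1390.08 × 0.01 = $13.90
Employee stock purchase plan: $30.62
Total deductions = $90.97 + $272.81 + $45.47 + $13.90 + $13.90 + $30.62 = $467.67
Net pay = $1390.08 − $467.67 = $922.41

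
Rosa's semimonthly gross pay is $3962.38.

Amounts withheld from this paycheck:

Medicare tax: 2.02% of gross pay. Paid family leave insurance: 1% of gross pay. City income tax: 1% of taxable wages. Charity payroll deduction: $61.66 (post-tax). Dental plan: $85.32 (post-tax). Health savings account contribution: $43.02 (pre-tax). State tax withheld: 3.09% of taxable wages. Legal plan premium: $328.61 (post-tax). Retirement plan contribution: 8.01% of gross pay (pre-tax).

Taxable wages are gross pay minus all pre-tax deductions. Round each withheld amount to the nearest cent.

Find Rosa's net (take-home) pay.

Health savings account contribution: $43.02
Retirement plan contribution: $3962.38 × 0.0801 = $317.39
Pre-tax total = $43.02 + $317.39 = $360.41
Taxable wages = $3962.38 − $360.41 = $3601.97
State tax withheld: $3601.97 × 0.0309 = $111.30
City income tax: $3601.97 × 0.01 = $36.02
Paid family leave insurance: $3962.38 × 0.01 = $39.62
Medicare tax: $3962.38 × 0.0202 = $80.04
Charity payroll deduction: $61.66
Dental plan: $85.32
Legal plan premium: $328.61
Total deductions = $43.02 + $317.39 + $111.30 + $36.02 + $39.62 + $80.04 + $61.66 + $85.32 + $328.61 = $1102.98
Net pay = $3962.38 − $1102.98 = $2859.40

$2859.40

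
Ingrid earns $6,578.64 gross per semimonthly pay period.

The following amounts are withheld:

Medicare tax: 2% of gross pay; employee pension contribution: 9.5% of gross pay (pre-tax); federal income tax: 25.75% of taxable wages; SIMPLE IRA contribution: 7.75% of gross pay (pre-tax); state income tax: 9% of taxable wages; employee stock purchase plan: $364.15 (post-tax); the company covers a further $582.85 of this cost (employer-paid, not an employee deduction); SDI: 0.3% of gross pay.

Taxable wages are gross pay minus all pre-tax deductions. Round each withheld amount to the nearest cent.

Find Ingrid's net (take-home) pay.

$3,036.64

SIMPLE IRA contribution: $6,578.64 × 0.0775 = $509.84
Employee pension contribution: $6,578.64 × 0.095 = $624.97
Pre-tax total = $509.84 + $624.97 = $1,134.81
Taxable wages = $6,578.64 − $1,134.81 = $5,443.83
Federal income tax: $5,443.83 × 0.2575 = $1,401.79
State income tax: $5,443.83 × 0.09 = $489.94
Medicare tax: $6,578.64 × 0.02 = $131.57
SDI: $6,578.64 × 0.003 = $19.74
Employee stock purchase plan: $364.15
(Employer's $582.85 toward employee stock purchase plan is not withheld from the employee.)
Total deductions = $509.84 + $624.97 + $1,401.79 + $489.94 + $131.57 + $19.74 + $364.15 = $3,542.00
Net pay = $6,578.64 − $3,542.00 = $3,036.64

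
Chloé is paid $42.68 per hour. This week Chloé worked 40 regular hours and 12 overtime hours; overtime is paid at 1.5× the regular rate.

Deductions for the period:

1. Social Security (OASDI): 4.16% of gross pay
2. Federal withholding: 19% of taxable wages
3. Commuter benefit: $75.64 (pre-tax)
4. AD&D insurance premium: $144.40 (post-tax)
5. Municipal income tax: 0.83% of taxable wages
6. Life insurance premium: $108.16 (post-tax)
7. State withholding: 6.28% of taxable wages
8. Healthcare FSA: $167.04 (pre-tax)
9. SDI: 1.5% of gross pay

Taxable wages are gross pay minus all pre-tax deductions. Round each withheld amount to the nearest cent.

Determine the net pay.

$1,257.12

Regular pay: 40 × $42.68 = $1,707.20
Overtime pay: 12 × $42.68 × 1.5 = $768.24
Gross pay = $1,707.20 + $768.24 = $2,475.44
Commuter benefit: $75.64
Healthcare FSA: $167.04
Pre-tax total = $75.64 + $167.04 = $242.68
Taxable wages = $2,475.44 − $242.68 = $2,232.76
Municipal income tax: $2,232.76 × 0.0083 = $18.53
State withholding: $2,232.76 × 0.0628 = $140.22
Federal withholding: $2,232.76 × 0.19 = $424.22
SDI: $2,475.44 × 0.015 = $37.13
Social Security (OASDI): $2,475.44 × 0.0416 = $102.98
Life insurance premium: $108.16
AD&D insurance premium: $144.40
Total deductions = $75.64 + $167.04 + $18.53 + $140.22 + $424.22 + $37.13 + $102.98 + $108.16 + $144.40 = $1,218.32
Net pay = $2,475.44 − $1,218.32 = $1,257.12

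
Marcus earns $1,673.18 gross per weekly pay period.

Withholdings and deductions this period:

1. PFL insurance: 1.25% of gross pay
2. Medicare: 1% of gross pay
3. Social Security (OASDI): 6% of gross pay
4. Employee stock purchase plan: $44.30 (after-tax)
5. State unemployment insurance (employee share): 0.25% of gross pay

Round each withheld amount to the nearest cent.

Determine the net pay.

$1,486.67

Medicare: $1,673.18 × 0.01 = $16.73
State unemployment insurance (employee share): $1,673.18 × 0.0025 = $4.18
Social Security (OASDI): $1,673.18 × 0.06 = $100.39
PFL insurance: $1,673.18 × 0.0125 = $20.91
Employee stock purchase plan: $44.30
Total deductions = $16.73 + $4.18 + $100.39 + $20.91 + $44.30 = $186.51
Net pay = $1,673.18 − $186.51 = $1,486.67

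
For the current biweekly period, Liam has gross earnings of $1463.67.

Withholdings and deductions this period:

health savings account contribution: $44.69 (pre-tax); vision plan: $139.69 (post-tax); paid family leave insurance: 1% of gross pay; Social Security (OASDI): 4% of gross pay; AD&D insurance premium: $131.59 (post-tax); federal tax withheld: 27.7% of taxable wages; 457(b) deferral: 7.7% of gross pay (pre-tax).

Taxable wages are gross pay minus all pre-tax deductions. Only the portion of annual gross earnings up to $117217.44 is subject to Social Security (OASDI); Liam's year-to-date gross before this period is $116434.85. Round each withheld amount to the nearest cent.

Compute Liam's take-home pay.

$627.22

Health savings account contribution: $44.69
457(b) deferral: $1463.67 × 0.077 = $112.70
Pre-tax total = $44.69 + $112.70 = $157.39
Taxable wages = $1463.67 − $157.39 = $1306.28
Federal tax withheld: $1306.28 × 0.277 = $361.84
Paid family leave insurance: $1463.67 × 0.01 = $14.64
Social Security (OASDI): only $117217.44 − $116434.85 = $782.59 of this check is subject → $782.59 × 0.04 = $31.30
AD&D insurance premium: $131.59
Vision plan: $139.69
Total deductions = $44.69 + $112.70 + $361.84 + $14.64 + $31.30 + $131.59 + $139.69 = $836.45
Net pay = $1463.67 − $836.45 = $627.22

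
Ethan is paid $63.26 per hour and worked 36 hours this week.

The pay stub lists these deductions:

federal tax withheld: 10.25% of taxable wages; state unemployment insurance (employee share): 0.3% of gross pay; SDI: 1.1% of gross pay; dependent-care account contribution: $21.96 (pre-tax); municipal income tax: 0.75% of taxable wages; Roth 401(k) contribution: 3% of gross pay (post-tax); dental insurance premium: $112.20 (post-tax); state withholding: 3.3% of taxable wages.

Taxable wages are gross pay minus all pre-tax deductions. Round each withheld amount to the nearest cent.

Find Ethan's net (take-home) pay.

Gross pay: 36 × $63.26 = $2277.36
Dependent-care account contribution: $21.96
Taxable wages = $2277.36 − $21.96 = $2255.40
Municipal income tax: $2255.40 × 0.0075 = $16.92
Federal tax withheld: $2255.40 × 0.1025 = $231.18
State withholding: $2255.40 × 0.033 = $74.43
State unemployment insurance (employee share): $2277.36 × 0.003 = $6.83
SDI: $2277.36 × 0.011 = $25.05
Dental insurance premium: $112.20
Roth 401(k) contribution: $2277.36 × 0.03 = $68.32
Total deductions = $21.96 + $16.92 + $231.18 + $74.43 + $6.83 + $25.05 + $112.20 + $68.32 = $556.89
Net pay = $2277.36 − $556.89 = $1720.47

$1720.47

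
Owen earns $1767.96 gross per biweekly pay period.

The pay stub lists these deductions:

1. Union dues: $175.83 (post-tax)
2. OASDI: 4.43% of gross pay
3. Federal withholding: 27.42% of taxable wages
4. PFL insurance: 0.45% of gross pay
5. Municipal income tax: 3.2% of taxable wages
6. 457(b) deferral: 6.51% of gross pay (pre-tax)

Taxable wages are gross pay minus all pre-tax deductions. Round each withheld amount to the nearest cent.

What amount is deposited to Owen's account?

$884.65

457(b) deferral: $1767.96 × 0.0651 = $115.09
Taxable wages = $1767.96 − $115.09 = $1652.87
Municipal income tax: $1652.87 × 0.032 = $52.89
Federal withholding: $1652.87 × 0.2742 = $453.22
OASDI: $1767.96 × 0.0443 = $78.32
PFL insurance: $1767.96 × 0.0045 = $7.96
Union dues: $175.83
Total deductions = $115.09 + $52.89 + $453.22 + $78.32 + $7.96 + $175.83 = $883.31
Net pay = $1767.96 − $883.31 = $884.65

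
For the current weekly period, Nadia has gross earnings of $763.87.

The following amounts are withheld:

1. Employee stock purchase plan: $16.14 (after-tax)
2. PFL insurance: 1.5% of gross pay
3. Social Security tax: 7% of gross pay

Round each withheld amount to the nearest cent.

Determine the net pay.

Social Security tax: $763.87 × 0.07 = $53.47
PFL insurance: $763.87 × 0.015 = $11.46
Employee stock purchase plan: $16.14
Total deductions = $53.47 + $11.46 + $16.14 = $81.07
Net pay = $763.87 − $81.07 = $682.80

$682.80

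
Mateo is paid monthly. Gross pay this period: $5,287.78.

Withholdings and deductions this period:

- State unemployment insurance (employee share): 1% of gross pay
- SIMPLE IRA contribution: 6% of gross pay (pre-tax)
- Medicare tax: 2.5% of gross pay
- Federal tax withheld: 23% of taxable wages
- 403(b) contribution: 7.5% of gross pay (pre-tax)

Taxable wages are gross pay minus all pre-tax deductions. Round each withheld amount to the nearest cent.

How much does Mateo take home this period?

$3,336.86

SIMPLE IRA contribution: $5,287.78 × 0.06 = $317.27
403(b) contribution: $5,287.78 × 0.075 = $396.58
Pre-tax total = $317.27 + $396.58 = $713.85
Taxable wages = $5,287.78 − $713.85 = $4,573.93
Federal tax withheld: $4,573.93 × 0.23 = $1,052.00
State unemployment insurance (employee share): $5,287.78 × 0.01 = $52.88
Medicare tax: $5,287.78 × 0.025 = $132.19
Total deductions = $317.27 + $396.58 + $1,052.00 + $52.88 + $132.19 = $1,950.92
Net pay = $5,287.78 − $1,950.92 = $3,336.86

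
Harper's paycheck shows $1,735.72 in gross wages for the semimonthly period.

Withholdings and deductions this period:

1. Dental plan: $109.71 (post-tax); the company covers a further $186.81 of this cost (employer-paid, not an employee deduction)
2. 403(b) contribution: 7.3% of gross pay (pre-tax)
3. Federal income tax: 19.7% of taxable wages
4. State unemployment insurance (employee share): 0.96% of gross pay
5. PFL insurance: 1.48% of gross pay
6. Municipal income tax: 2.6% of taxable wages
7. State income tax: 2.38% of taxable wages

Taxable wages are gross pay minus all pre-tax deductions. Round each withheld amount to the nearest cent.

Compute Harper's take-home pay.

403(b) contribution: $1,735.72 × 0.073 = $126.71
Taxable wages = $1,735.72 − $126.71 = $1,609.01
Federal income tax: $1,609.01 × 0.197 = $316.97
State income tax: $1,609.01 × 0.0238 = $38.29
Municipal income tax: $1,609.01 × 0.026 = $41.83
PFL insurance: $1,735.72 × 0.0148 = $25.69
State unemployment insurance (employee share): $1,735.72 × 0.0096 = $16.66
Dental plan: $109.71
(Employer's $186.81 toward dental plan is not withheld from the employee.)
Total deductions = $126.71 + $316.97 + $38.29 + $41.83 + $25.69 + $16.66 + $109.71 = $675.86
Net pay = $1,735.72 − $675.86 = $1,059.86

$1,059.86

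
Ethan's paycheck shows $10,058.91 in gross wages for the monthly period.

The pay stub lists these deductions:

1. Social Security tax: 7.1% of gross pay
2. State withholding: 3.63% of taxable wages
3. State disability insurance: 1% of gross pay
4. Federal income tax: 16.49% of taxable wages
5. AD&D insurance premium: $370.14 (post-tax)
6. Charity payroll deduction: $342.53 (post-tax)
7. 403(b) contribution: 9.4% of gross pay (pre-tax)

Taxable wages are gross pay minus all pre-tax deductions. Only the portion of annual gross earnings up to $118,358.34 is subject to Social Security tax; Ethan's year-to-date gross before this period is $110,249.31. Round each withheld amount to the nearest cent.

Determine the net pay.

403(b) contribution: $10,058.91 × 0.094 = $945.54
Taxable wages = $10,058.91 − $945.54 = $9,113.37
State withholding: $9,113.37 × 0.0363 = $330.82
Federal income tax: $9,113.37 × 0.1649 = $1,502.79
State disability insurance: $10,058.91 × 0.01 = $100.59
Social Security tax: only $118,358.34 − $110,249.31 = $8,109.03 of this check is subject → $8,109.03 × 0.071 = $575.74
Charity payroll deduction: $342.53
AD&D insurance premium: $370.14
Total deductions = $945.54 + $330.82 + $1,502.79 + $100.59 + $575.74 + $342.53 + $370.14 = $4,168.15
Net pay = $10,058.91 − $4,168.15 = $5,890.76

$5,890.76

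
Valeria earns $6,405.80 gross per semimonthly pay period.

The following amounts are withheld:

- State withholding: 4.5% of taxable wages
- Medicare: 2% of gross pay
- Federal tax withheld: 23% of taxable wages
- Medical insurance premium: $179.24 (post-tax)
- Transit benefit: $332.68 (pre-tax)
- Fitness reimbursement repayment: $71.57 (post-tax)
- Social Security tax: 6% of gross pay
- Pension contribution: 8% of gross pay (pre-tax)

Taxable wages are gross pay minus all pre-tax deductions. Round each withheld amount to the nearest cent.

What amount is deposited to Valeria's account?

Pension contribution: $6,405.80 × 0.08 = $512.46
Transit benefit: $332.68
Pre-tax total = $512.46 + $332.68 = $845.14
Taxable wages = $6,405.80 − $845.14 = $5,560.66
Federal tax withheld: $5,560.66 × 0.23 = $1,278.95
State withholding: $5,560.66 × 0.045 = $250.23
Medicare: $6,405.80 × 0.02 = $128.12
Social Security tax: $6,405.80 × 0.06 = $384.35
Medical insurance premium: $179.24
Fitness reimbursement repayment: $71.57
Total deductions = $512.46 + $332.68 + $1,278.95 + $250.23 + $128.12 + $384.35 + $179.24 + $71.57 = $3,137.60
Net pay = $6,405.80 − $3,137.60 = $3,268.20

$3,268.20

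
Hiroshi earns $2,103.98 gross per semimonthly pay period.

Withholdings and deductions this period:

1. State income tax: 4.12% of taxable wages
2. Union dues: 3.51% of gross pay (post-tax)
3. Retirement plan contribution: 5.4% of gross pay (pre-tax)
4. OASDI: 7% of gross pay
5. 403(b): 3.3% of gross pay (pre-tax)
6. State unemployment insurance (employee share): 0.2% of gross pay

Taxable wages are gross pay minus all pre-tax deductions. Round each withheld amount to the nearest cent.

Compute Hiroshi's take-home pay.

403(b): $2,103.98 × 0.033 = $69.43
Retirement plan contribution: $2,103.98 × 0.054 = $113.61
Pre-tax total = $69.43 + $113.61 = $183.04
Taxable wages = $2,103.98 − $183.04 = $1,920.94
State income tax: $1,920.94 × 0.0412 = $79.14
OASDI: $2,103.98 × 0.07 = $147.28
State unemployment insurance (employee share): $2,103.98 × 0.002 = $4.21
Union dues: $2,103.98 × 0.0351 = $73.85
Total deductions = $69.43 + $113.61 + $79.14 + $147.28 + $4.21 + $73.85 = $487.52
Net pay = $2,103.98 − $487.52 = $1,616.46

$1,616.46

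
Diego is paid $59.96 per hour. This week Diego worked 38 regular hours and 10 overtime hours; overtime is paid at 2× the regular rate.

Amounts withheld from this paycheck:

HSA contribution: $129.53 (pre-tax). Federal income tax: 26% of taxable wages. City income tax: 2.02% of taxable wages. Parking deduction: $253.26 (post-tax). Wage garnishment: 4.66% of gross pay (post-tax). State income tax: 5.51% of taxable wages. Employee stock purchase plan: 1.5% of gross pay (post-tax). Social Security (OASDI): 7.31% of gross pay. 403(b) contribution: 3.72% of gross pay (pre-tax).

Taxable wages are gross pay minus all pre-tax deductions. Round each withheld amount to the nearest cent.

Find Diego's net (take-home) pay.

$1417.82

Regular pay: 38 × $59.96 = $2278.48
Overtime pay: 10 × $59.96 × 2 = $1199.20
Gross pay = $2278.48 + $1199.20 = $3477.68
HSA contribution: $129.53
403(b) contribution: $3477.68 × 0.0372 = $129.37
Pre-tax total = $129.53 + $129.37 = $258.90
Taxable wages = $3477.68 − $258.90 = $3218.78
City income tax: $3218.78 × 0.0202 = $65.02
State income tax: $3218.78 × 0.0551 = $177.35
Federal income tax: $3218.78 × 0.26 = $836.88
Social Security (OASDI): $3477.68 × 0.0731 = $254.22
Wage garnishment: $3477.68 × 0.0466 = $162.06
Employee stock purchase plan: $3477.68 × 0.015 = $52.17
Parking deduction: $253.26
Total deductions = $129.53 + $129.37 + $65.02 + $177.35 + $836.88 + $254.22 + $162.06 + $52.17 + $253.26 = $2059.86
Net pay = $3477.68 − $2059.86 = $1417.82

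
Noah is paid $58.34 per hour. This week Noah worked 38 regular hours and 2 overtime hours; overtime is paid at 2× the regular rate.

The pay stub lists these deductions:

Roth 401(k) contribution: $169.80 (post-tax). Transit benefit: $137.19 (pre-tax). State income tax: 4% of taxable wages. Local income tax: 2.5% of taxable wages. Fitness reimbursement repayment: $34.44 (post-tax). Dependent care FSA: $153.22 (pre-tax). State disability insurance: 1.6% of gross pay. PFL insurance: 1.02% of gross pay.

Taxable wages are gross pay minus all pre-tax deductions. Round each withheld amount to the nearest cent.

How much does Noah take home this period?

$1751.05

Regular pay: 38 × $58.34 = $2216.92
Overtime pay: 2 × $58.34 × 2 = $233.36
Gross pay = $2216.92 + $233.36 = $2450.28
Transit benefit: $137.19
Dependent care FSA: $153.22
Pre-tax total = $137.19 + $153.22 = $290.41
Taxable wages = $2450.28 − $290.41 = $2159.87
State income tax: $2159.87 × 0.04 = $86.39
Local income tax: $2159.87 × 0.025 = $54.00
State disability insurance: $2450.28 × 0.016 = $39.20
PFL insurance: $2450.28 × 0.0102 = $24.99
Fitness reimbursement repayment: $34.44
Roth 401(k) contribution: $169.80
Total deductions = $137.19 + $153.22 + $86.39 + $54.00 + $39.20 + $24.99 + $34.44 + $169.80 = $699.23
Net pay = $2450.28 − $699.23 = $1751.05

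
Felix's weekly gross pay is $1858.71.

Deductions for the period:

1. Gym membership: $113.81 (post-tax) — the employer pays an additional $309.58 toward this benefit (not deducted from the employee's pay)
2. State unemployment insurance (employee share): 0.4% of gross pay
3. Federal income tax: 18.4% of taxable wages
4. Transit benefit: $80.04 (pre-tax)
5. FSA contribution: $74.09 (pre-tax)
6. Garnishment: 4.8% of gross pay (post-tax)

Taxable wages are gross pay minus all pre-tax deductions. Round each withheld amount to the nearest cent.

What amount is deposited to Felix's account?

$1180.48

Transit benefit: $80.04
FSA contribution: $74.09
Pre-tax total = $80.04 + $74.09 = $154.13
Taxable wages = $1858.71 − $154.13 = $1704.58
Federal income tax: $1704.58 × 0.184 = $313.64
State unemployment insurance (employee share): $1858.71 × 0.004 = $7.43
Garnishment: $1858.71 × 0.048 = $89.22
Gym membership: $113.81
(Employer's $309.58 toward gym membership is not withheld from the employee.)
Total deductions = $80.04 + $74.09 + $313.64 + $7.43 + $89.22 + $113.81 = $678.23
Net pay = $1858.71 − $678.23 = $1180.48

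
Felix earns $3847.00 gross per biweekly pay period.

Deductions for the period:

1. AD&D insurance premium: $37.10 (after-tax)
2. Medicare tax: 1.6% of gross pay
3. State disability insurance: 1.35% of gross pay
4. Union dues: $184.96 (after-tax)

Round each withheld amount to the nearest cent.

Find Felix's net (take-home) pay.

$3511.46

Medicare tax: $3847.00 × 0.016 = $61.55
State disability insurance: $3847.00 × 0.0135 = $51.93
AD&D insurance premium: $37.10
Union dues: $184.96
Total deductions = $61.55 + $51.93 + $37.10 + $184.96 = $335.54
Net pay = $3847.00 − $335.54 = $3511.46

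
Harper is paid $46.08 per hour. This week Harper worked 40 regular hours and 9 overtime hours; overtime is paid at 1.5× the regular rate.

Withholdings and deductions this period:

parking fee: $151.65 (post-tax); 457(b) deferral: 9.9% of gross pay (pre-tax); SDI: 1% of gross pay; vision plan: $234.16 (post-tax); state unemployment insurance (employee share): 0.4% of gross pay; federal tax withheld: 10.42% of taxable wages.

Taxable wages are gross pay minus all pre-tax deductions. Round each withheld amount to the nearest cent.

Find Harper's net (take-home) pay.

Regular pay: 40 × $46.08 = $1843.20
Overtime pay: 9 × $46.08 × 1.5 = $622.08
Gross pay = $1843.20 + $622.08 = $2465.28
457(b) deferral: $2465.28 × 0.099 = $244.06
Taxable wages = $2465.28 − $244.06 = $2221.22
Federal tax withheld: $2221.22 × 0.1042 = $231.45
SDI: $2465.28 × 0.01 = $24.65
State unemployment insurance (employee share): $2465.28 × 0.004 = $9.86
Parking fee: $151.65
Vision plan: $234.16
Total deductions = $244.06 + $231.45 + $24.65 + $9.86 + $151.65 + $234.16 = $895.83
Net pay = $2465.28 − $895.83 = $1569.45

$1569.45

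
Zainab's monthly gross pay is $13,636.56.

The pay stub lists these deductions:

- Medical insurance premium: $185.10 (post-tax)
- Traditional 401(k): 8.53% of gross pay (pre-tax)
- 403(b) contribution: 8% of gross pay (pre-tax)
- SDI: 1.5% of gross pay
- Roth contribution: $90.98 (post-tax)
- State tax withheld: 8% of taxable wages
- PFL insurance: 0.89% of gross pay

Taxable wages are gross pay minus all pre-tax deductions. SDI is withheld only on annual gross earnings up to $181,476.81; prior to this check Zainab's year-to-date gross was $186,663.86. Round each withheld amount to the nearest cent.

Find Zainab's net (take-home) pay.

$10,074.39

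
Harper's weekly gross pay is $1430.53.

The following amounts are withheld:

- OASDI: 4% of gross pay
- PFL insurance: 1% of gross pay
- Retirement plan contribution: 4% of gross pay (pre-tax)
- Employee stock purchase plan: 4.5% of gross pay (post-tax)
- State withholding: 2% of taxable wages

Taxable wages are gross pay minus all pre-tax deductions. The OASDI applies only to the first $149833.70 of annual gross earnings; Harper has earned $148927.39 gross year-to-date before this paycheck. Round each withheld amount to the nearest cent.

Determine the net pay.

$1230.91

Retirement plan contribution: $1430.53 × 0.04 = $57.22
Taxable wages = $1430.53 − $57.22 = $1373.31
State withholding: $1373.31 × 0.02 = $27.47
PFL insurance: $1430.53 × 0.01 = $14.31
OASDI: only $149833.70 − $148927.39 = $906.31 of this check is subject → $906.31 × 0.04 = $36.25
Employee stock purchase plan: $1430.53 × 0.045 = $64.37
Total deductions = $57.22 + $27.47 + $14.31 + $36.25 + $64.37 = $199.62
Net pay = $1430.53 − $199.62 = $1230.91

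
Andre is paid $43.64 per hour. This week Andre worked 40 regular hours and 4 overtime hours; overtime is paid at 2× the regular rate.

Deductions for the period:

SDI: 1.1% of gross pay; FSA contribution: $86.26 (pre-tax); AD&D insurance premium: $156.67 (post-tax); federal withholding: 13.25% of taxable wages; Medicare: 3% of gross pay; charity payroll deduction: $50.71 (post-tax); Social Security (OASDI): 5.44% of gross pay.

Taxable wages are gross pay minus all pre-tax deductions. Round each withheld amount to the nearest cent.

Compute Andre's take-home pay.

Regular pay: 40 × $43.64 = $1,745.60
Overtime pay: 4 × $43.64 × 2 = $349.12
Gross pay = $1,745.60 + $349.12 = $2,094.72
FSA contribution: $86.26
Taxable wages = $2,094.72 − $86.26 = $2,008.46
Federal withholding: $2,008.46 × 0.1325 = $266.12
Medicare: $2,094.72 × 0.03 = $62.84
SDI: $2,094.72 × 0.011 = $23.04
Social Security (OASDI): $2,094.72 × 0.0544 = $113.95
AD&D insurance premium: $156.67
Charity payroll deduction: $50.71
Total deductions = $86.26 + $266.12 + $62.84 + $23.04 + $113.95 + $156.67 + $50.71 = $759.59
Net pay = $2,094.72 − $759.59 = $1,335.13

$1,335.13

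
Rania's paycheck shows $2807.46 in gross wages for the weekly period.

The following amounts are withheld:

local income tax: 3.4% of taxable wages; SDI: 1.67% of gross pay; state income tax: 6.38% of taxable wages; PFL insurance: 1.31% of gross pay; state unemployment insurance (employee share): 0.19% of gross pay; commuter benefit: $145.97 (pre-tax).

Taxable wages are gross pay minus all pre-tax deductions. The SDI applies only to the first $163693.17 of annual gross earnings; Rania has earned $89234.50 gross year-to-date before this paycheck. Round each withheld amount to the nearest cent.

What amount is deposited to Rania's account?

Commuter benefit: $145.97
Taxable wages = $2807.46 − $145.97 = $2661.49
State income tax: $2661.49 × 0.0638 = $169.80
Local income tax: $2661.49 × 0.034 = $90.49
State unemployment insurance (employee share): $2807.46 × 0.0019 = $5.33
SDI: cap not yet reached, full $2807.46 is subject → $2807.46 × 0.0167 = $46.88
PFL insurance: $2807.46 × 0.0131 = $36.78
Total deductions = $145.97 + $169.80 + $90.49 + $5.33 + $46.88 + $36.78 = $495.25
Net pay = $2807.46 − $495.25 = $2312.21

$2312.21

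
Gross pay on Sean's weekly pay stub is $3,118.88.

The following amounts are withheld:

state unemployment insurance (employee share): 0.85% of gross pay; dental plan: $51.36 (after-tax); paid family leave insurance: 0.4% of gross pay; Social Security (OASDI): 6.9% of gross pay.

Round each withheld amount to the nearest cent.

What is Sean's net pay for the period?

Social Security (OASDI): $3,118.88 × 0.069 = $215.20
State unemployment insurance (employee share): $3,118.88 × 0.0085 = $26.51
Paid family leave insurance: $3,118.88 × 0.004 = $12.48
Dental plan: $51.36
Total deductions = $215.20 + $26.51 + $12.48 + $51.36 = $305.55
Net pay = $3,118.88 − $305.55 = $2,813.33

$2,813.33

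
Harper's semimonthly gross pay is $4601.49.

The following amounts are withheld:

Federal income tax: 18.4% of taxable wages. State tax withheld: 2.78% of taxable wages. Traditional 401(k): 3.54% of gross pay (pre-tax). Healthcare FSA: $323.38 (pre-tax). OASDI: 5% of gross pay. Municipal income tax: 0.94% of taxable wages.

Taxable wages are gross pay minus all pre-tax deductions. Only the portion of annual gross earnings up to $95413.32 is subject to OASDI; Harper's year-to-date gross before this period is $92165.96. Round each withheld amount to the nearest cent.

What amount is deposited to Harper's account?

$3042.57

Healthcare FSA: $323.38
Traditional 401(k): $4601.49 × 0.0354 = $162.89
Pre-tax total = $323.38 + $162.89 = $486.27
Taxable wages = $4601.49 − $486.27 = $4115.22
Municipal income tax: $4115.22 × 0.0094 = $38.68
State tax withheld: $4115.22 × 0.0278 = $114.40
Federal income tax: $4115.22 × 0.184 = $757.20
OASDI: only $95413.32 − $92165.96 = $3247.36 of this check is subject → $3247.36 × 0.05 = $162.37
Total deductions = $323.38 + $162.89 + $38.68 + $114.40 + $757.20 + $162.37 = $1558.92
Net pay = $4601.49 − $1558.92 = $3042.57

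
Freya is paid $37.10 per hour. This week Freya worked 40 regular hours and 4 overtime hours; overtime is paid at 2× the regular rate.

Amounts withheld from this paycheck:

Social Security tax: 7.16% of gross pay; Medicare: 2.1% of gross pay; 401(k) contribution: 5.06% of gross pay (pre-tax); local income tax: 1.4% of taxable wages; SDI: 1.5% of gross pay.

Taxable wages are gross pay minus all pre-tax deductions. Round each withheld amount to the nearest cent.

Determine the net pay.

$1,475.40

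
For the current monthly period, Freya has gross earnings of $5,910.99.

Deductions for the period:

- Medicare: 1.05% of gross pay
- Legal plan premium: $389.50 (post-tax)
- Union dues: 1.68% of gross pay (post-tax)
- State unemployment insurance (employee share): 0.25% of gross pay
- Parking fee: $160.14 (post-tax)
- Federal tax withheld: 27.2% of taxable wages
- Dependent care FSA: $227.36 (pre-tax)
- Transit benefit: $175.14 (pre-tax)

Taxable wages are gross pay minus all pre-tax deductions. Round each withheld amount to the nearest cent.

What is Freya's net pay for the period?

Transit benefit: $175.14
Dependent care FSA: $227.36
Pre-tax total = $175.14 + $227.36 = $402.50
Taxable wages = $5,910.99 − $402.50 = $5,508.49
Federal tax withheld: $5,508.49 × 0.272 = $1,498.31
State unemployment insurance (employee share): $5,910.99 × 0.0025 = $14.78
Medicare: $5,910.99 × 0.0105 = $62.07
Legal plan premium: $389.50
Union dues: $5,910.99 × 0.0168 = $99.30
Parking fee: $160.14
Total deductions = $175.14 + $227.36 + $1,498.31 + $14.78 + $62.07 + $389.50 + $99.30 + $160.14 = $2,626.60
Net pay = $5,910.99 − $2,626.60 = $3,284.39

$3,284.39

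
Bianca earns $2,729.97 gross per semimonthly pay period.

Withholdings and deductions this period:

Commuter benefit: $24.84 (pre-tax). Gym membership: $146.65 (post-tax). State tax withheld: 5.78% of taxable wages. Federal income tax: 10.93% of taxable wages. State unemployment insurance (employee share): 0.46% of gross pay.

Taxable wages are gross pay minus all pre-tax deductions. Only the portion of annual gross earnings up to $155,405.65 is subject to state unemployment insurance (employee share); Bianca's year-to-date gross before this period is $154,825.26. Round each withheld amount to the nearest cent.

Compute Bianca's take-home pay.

$2,103.78

Commuter benefit: $24.84
Taxable wages = $2,729.97 − $24.84 = $2,705.13
Federal income tax: $2,705.13 × 0.1093 = $295.67
State tax withheld: $2,705.13 × 0.0578 = $156.36
State unemployment insurance (employee share): only $155,405.65 − $154,825.26 = $580.39 of this check is subject → $580.39 × 0.0046 = $2.67
Gym membership: $146.65
Total deductions = $24.84 + $295.67 + $156.36 + $2.67 + $146.65 = $626.19
Net pay = $2,729.97 − $626.19 = $2,103.78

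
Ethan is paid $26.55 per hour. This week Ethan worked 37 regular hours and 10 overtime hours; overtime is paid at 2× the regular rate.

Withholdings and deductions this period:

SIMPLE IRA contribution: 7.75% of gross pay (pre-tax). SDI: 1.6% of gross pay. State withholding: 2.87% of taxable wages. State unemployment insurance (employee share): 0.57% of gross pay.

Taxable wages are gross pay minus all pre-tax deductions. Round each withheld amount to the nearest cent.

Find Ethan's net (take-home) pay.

$1,323.16

Regular pay: 37 × $26.55 = $982.35
Overtime pay: 10 × $26.55 × 2 = $531.00
Gross pay = $982.35 + $531.00 = $1,513.35
SIMPLE IRA contribution: $1,513.35 × 0.0775 = $117.28
Taxable wages = $1,513.35 − $117.28 = $1,396.07
State withholding: $1,396.07 × 0.0287 = $40.07
State unemployment insurance (employee share): $1,513.35 × 0.0057 = $8.63
SDI: $1,513.35 × 0.016 = $24.21
Total deductions = $117.28 + $40.07 + $8.63 + $24.21 = $190.19
Net pay = $1,513.35 − $190.19 = $1,323.16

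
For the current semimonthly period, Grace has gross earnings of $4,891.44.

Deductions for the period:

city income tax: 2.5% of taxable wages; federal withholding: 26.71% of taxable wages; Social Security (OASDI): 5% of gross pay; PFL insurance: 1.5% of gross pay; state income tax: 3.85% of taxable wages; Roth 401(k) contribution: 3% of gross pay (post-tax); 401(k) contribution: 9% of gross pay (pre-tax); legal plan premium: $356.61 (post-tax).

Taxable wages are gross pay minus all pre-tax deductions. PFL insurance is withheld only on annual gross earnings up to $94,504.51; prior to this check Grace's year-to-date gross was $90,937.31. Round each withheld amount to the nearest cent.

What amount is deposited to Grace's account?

$2,178.21

401(k) contribution: $4,891.44 × 0.09 = $440.23
Taxable wages = $4,891.44 − $440.23 = $4,451.21
Federal withholding: $4,451.21 × 0.2671 = $1,188.92
City income tax: $4,451.21 × 0.025 = $111.28
State income tax: $4,451.21 × 0.0385 = $171.37
PFL insurance: only $94,504.51 − $90,937.31 = $3,567.20 of this check is subject → $3,567.20 × 0.015 = $53.51
Social Security (OASDI): $4,891.44 × 0.05 = $244.57
Roth 401(k) contribution: $4,891.44 × 0.03 = $146.74
Legal plan premium: $356.61
Total deductions = $440.23 + $1,188.92 + $111.28 + $171.37 + $53.51 + $244.57 + $146.74 + $356.61 = $2,713.23
Net pay = $4,891.44 − $2,713.23 = $2,178.21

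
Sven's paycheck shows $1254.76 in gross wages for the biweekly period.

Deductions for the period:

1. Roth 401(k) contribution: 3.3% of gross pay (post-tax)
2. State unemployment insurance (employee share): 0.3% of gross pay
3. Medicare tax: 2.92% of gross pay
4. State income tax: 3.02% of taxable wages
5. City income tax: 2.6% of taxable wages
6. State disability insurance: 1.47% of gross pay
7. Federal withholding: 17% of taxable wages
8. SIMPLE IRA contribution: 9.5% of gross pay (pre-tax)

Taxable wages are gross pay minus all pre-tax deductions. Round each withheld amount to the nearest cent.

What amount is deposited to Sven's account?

SIMPLE IRA contribution: $1254.76 × 0.095 = $119.20
Taxable wages = $1254.76 − $119.20 = $1135.56
City income tax: $1135.56 × 0.026 = $29.52
State income tax: $1135.56 × 0.0302 = $34.29
Federal withholding: $1135.56 × 0.17 = $193.05
State unemployment insurance (employee share): $1254.76 × 0.003 = $3.76
Medicare tax: $1254.76 × 0.0292 = $36.64
State disability insurance: $1254.76 × 0.0147 = $18.44
Roth 401(k) contribution: $1254.76 × 0.033 = $41.41
Total deductions = $119.20 + $29.52 + $34.29 + $193.05 + $3.76 + $36.64 + $18.44 + $41.41 = $476.31
Net pay = $1254.76 − $476.31 = $778.45

$778.45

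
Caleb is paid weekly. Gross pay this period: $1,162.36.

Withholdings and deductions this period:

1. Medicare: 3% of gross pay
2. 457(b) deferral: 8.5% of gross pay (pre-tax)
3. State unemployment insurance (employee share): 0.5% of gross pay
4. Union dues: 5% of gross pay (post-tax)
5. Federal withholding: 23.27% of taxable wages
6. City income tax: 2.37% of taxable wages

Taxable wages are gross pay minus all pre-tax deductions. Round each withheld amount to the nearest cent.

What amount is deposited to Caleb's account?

$692.06

457(b) deferral: $1,162.36 × 0.085 = $98.80
Taxable wages = $1,162.36 − $98.80 = $1,063.56
Federal withholding: $1,063.56 × 0.2327 = $247.49
City income tax: $1,063.56 × 0.0237 = $25.21
State unemployment insurance (employee share): $1,162.36 × 0.005 = $5.81
Medicare: $1,162.36 × 0.03 = $34.87
Union dues: $1,162.36 × 0.05 = $58.12
Total deductions = $98.80 + $247.49 + $25.21 + $5.81 + $34.87 + $58.12 = $470.30
Net pay = $1,162.36 − $470.30 = $692.06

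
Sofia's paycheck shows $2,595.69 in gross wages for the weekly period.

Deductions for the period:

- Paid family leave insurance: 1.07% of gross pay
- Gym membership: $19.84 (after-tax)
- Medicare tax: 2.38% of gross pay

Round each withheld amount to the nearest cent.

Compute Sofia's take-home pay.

Medicare tax: $2,595.69 × 0.0238 = $61.78
Paid family leave insurance: $2,595.69 × 0.0107 = $27.77
Gym membership: $19.84
Total deductions = $61.78 + $27.77 + $19.84 = $109.39
Net pay = $2,595.69 − $109.39 = $2,486.30

$2,486.30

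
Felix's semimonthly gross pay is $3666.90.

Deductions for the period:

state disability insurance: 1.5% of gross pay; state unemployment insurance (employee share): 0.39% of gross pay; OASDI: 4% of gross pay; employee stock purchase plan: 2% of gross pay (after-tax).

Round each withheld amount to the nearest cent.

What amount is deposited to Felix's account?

$3377.58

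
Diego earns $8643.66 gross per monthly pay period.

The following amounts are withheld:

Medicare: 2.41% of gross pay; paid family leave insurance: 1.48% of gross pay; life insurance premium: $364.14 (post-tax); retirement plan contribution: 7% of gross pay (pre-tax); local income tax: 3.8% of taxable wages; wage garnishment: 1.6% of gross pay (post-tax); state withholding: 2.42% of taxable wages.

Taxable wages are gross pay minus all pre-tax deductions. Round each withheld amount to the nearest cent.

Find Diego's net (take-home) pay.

Retirement plan contribution: $8643.66 × 0.07 = $605.06
Taxable wages = $8643.66 − $605.06 = $8038.60
Local income tax: $8038.60 × 0.038 = $305.47
State withholding: $8038.60 × 0.0242 = $194.53
Medicare: $8643.66 × 0.0241 = $208.31
Paid family leave insurance: $8643.66 × 0.0148 = $127.93
Life insurance premium: $364.14
Wage garnishment: $8643.66 × 0.016 = $138.30
Total deductions = $605.06 + $305.47 + $194.53 + $208.31 + $127.93 + $364.14 + $138.30 = $1943.74
Net pay = $8643.66 − $1943.74 = $6699.92

$6699.92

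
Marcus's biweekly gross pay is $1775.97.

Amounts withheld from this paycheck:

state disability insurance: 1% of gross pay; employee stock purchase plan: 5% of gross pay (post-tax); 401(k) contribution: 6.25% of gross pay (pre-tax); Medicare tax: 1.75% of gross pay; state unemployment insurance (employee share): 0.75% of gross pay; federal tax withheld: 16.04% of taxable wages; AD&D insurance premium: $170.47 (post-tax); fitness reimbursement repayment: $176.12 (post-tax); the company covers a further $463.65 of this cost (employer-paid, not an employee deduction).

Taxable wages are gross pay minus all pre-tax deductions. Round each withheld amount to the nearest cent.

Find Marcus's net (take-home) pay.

401(k) contribution: $1775.97 × 0.0625 = $111.00
Taxable wages = $1775.97 − $111.00 = $1664.97
Federal tax withheld: $1664.97 × 0.1604 = $267.06
State disability insurance: $1775.97 × 0.01 = $17.76
State unemployment insurance (employee share): $1775.97 × 0.0075 = $13.32
Medicare tax: $1775.97 × 0.0175 = $31.08
Fitness reimbursement repayment: $176.12
Employee stock purchase plan: $1775.97 × 0.05 = $88.80
AD&D insurance premium: $170.47
(Employer's $463.65 toward fitness reimbursement repayment is not withheld from the employee.)
Total deductions = $111.00 + $267.06 + $17.76 + $13.32 + $31.08 + $176.12 + $88.80 + $170.47 = $875.61
Net pay = $1775.97 − $875.61 = $900.36

$900.36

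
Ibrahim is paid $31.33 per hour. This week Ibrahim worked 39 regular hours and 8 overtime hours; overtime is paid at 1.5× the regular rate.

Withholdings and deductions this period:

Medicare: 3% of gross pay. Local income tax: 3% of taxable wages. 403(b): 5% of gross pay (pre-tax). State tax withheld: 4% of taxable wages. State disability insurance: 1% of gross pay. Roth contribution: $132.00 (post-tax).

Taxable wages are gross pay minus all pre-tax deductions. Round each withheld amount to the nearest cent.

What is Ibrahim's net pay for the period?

Regular pay: 39 × $31.33 = $1,221.87
Overtime pay: 8 × $31.33 × 1.5 = $375.96
Gross pay = $1,221.87 + $375.96 = $1,597.83
403(b): $1,597.83 × 0.05 = $79.89
Taxable wages = $1,597.83 − $79.89 = $1,517.94
Local income tax: $1,517.94 × 0.03 = $45.54
State tax withheld: $1,517.94 × 0.04 = $60.72
Medicare: $1,597.83 × 0.03 = $47.93
State disability insurance: $1,597.83 × 0.01 = $15.98
Roth contribution: $132.00
Total deductions = $79.89 + $45.54 + $60.72 + $47.93 + $15.98 + $132.00 = $382.06
Net pay = $1,597.83 − $382.06 = $1,215.77

$1,215.77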